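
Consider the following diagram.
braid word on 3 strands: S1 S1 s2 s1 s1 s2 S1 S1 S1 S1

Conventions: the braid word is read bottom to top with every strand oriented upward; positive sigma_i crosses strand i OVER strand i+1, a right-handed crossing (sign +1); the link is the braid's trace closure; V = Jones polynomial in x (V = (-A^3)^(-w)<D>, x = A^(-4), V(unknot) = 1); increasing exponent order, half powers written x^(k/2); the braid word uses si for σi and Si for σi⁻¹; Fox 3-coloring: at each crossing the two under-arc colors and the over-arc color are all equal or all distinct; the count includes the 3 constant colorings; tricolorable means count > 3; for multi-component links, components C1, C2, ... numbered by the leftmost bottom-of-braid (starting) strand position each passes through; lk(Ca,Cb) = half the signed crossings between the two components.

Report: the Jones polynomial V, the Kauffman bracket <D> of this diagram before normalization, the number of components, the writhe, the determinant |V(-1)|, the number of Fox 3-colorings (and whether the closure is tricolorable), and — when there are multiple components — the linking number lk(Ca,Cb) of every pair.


V(x) = x^-6 + x^-2 + 1 + x^2
bracket: A^-14 + A^-6 + A^2 + A^18, w = -2
3 components, writhe -2, over 10 crossings
lk(C1,C2) = -3
linking number lk(C1,C3) = +1
lk(C2,C3): +1
det 4, colorings 3 of 3^10 — not tricolorable
observation: |V(-1)| = 4: so not tricolorable, since 3 does not divide 4


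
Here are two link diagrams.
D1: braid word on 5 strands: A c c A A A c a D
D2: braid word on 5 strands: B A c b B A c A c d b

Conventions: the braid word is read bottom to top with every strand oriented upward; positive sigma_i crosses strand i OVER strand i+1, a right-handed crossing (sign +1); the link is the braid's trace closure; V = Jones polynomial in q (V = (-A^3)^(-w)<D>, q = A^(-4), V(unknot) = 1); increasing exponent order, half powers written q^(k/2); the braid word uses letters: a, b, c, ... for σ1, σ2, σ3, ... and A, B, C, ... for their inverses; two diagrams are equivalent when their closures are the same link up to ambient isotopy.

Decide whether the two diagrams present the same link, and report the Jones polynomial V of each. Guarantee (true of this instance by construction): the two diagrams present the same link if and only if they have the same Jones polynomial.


equivalent: yes
D1 (bracket -A^-17 + 2A^-5 + 2A^-1 - A^11; 9 crossings at w = -1): V = q^(-7/2) - 2q^(-1/2) - 2q^(1/2) + q^(7/2)
V(D2) = q^(-7/2) - 2q^(-1/2) - 2q^(1/2) + q^(7/2)  (w +1, c 11, <D> = -A^-11 + 2A + 2A^5 - A^17)
key observation: from 9 to 11 crossings by R-moves: one link, two diagrams


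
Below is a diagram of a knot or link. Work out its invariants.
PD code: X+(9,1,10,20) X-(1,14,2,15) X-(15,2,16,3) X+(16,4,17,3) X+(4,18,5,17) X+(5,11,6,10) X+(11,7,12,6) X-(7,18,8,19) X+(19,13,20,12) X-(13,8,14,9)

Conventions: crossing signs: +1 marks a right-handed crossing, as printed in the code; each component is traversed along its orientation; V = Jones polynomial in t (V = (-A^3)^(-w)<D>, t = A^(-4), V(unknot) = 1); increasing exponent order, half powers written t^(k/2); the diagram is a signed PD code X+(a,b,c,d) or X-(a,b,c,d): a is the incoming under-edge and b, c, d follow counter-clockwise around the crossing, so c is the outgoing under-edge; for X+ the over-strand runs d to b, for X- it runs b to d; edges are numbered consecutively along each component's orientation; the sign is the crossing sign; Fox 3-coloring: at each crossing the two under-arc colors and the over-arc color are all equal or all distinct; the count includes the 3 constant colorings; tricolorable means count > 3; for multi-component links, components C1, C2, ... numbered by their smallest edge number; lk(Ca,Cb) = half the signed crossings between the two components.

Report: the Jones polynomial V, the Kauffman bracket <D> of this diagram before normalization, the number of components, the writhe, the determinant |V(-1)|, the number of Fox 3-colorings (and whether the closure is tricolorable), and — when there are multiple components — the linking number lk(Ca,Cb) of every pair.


V = t^-1 - 1 + 2t - 2t^2 + 2t^3 - 2t^4 + t^5
<D> = A^-14 - 2A^-10 + 2A^-6 - 2A^-2 + 2A^2 - A^6 + A^10 (w = +2)
1 component over 10 crossings, w = +2
3 Fox colorings among 3^10, |V(-1)| = 11: not tricolorable
why: |V(-1)| = 11: so not tricolorable, since 3 does not divide 11


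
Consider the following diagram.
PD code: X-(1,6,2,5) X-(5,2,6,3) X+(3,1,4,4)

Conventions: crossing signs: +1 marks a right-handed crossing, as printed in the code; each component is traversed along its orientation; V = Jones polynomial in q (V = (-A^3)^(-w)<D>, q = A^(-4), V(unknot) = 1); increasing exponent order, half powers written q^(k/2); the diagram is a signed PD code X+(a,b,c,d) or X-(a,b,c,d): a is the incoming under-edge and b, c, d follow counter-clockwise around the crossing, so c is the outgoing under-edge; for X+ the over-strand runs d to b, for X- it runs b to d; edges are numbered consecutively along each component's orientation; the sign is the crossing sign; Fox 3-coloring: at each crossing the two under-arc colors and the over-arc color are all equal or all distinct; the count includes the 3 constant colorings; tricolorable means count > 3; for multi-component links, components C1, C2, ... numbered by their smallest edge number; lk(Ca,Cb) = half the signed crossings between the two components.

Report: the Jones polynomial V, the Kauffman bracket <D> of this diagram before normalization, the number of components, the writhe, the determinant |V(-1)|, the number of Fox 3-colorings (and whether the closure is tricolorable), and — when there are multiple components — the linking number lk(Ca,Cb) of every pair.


Jones polynomial: V(q) = -q^(-5/2) - q^(-1/2)
<D> = A^-1 + A^7; writhe -1
components 2, writhe -1 (3 crossings)
linking number lk(C1,C2) = -1
3-colorings: 3 of 3^3, det 2 — not tricolorable
note: det 2 = |V(-1)|; not divisible by 3, so not tricolorable


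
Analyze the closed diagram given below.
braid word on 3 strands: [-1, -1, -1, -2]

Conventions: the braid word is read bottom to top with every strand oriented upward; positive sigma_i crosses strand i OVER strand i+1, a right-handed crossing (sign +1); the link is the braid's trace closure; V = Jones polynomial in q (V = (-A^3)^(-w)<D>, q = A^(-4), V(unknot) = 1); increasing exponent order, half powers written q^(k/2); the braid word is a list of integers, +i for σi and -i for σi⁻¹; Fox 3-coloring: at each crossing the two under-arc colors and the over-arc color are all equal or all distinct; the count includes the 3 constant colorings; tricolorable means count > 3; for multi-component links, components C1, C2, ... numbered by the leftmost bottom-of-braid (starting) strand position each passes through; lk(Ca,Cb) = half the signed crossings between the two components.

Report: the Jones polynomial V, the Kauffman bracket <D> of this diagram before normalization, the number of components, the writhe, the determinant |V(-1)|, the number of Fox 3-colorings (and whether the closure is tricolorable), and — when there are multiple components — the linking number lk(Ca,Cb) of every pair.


Jones polynomial: V(q) = -q^-4 + q^-3 + q^-1
<D> = A^-8 + 1 - A^4; writhe -4
components 1, writhe -4 (4 crossings)
3-colorings: 9 of 3^4, det 3 — tricolorable
note: det 3 = |V(-1)|; divisible by 3, so tricolorable


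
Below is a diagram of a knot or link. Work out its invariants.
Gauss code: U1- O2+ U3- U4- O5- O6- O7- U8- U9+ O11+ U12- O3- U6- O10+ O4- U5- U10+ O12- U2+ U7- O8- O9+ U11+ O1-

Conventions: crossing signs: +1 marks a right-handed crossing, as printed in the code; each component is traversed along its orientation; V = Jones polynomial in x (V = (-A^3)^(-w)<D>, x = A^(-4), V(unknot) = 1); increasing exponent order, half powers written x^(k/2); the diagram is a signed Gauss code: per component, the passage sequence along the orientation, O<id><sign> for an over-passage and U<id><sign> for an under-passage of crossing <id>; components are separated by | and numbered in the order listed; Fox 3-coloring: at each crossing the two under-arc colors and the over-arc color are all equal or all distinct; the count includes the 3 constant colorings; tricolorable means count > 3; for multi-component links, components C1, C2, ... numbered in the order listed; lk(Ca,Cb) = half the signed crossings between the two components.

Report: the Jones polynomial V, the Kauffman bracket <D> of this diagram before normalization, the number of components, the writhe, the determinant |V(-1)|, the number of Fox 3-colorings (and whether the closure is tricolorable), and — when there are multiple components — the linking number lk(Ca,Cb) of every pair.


V = -x^-6 + x^-5 - x^-4 + 2x^-3 - x^-2 + x^-1
<D> = A^-8 - A^-4 + 2 - A^4 + A^8 - A^12 (w = -4)
1 component over 12 crossings, w = -4
3 Fox colorings among 3^12, |V(-1)| = 7: not tricolorable
why: w = -4 (over 12 crossings) is diagram-only; (-A^3)^(4) removes it from V


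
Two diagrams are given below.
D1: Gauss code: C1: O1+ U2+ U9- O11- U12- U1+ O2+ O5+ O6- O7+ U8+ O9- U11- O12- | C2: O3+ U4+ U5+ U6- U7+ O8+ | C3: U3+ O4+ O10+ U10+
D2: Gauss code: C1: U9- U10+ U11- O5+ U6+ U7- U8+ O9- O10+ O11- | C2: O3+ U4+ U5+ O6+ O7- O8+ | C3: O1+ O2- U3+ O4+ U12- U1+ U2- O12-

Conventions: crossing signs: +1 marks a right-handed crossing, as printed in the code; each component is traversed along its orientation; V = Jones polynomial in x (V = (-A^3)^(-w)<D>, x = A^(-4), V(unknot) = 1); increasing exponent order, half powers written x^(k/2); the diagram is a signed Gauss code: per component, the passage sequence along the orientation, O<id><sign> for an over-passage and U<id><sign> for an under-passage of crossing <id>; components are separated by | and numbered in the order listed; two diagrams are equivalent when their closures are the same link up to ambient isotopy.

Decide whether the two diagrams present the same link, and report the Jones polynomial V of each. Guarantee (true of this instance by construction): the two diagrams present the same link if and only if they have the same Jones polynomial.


equivalent: yes
V(D1) = x + 2x^3 + x^5  (w +4, c 12, <D> = A^-8 + 2 + A^8)
D2 (bracket A^-14 + 2A^-6 + A^2; 12 crossings at w = +2): V = x + 2x^3 + x^5
why: from 12 to 12 crossings by R-moves: one link, two diagrams


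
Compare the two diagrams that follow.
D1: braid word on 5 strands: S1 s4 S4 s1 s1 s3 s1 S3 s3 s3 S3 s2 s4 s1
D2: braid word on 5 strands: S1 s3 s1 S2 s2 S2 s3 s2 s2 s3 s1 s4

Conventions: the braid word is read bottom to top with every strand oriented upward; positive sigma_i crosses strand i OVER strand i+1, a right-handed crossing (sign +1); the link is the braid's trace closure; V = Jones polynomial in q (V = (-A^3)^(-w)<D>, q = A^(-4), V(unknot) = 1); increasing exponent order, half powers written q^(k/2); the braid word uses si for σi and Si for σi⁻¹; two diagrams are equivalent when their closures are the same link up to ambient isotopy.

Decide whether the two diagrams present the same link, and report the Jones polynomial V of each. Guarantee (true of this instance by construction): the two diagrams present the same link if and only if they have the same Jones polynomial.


equivalent: no
V(D1) = q + q^3 - q^4  (w +6, c 14, <D> = -A^2 + A^6 + A^14)
V(D2) = q - q^2 + 2q^3 - q^4 + q^5 - q^6  [12 crossings, <D> = -A^-6 + A^-2 - A^2 + 2A^6 - A^10 + A^14, w = +6]
key observation: comparing 2 Jones polynomials yields 2 groups


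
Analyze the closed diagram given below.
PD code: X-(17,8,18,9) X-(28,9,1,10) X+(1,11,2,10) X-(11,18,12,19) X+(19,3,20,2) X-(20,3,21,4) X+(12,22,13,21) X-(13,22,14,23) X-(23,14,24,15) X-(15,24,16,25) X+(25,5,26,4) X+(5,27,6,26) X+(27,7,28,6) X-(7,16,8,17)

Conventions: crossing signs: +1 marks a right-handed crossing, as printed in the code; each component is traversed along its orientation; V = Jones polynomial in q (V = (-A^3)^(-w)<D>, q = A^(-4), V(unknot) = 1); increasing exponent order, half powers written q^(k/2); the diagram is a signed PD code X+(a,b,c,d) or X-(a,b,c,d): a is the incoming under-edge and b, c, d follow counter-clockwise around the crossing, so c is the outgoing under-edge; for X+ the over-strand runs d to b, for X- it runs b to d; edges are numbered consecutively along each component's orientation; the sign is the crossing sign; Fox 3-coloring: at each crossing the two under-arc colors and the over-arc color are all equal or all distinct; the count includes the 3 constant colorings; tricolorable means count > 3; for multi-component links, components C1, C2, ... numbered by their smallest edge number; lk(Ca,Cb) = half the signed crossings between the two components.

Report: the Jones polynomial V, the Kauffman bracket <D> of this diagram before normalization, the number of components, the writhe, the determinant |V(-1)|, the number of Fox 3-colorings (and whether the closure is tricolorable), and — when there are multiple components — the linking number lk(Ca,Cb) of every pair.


V = -q^-6 + q^-5 - 2q^-4 + 3q^-3 - 2q^-2 + 3q^-1 - 1 + q - q^2
<D> = -A^-14 + A^-10 - A^-6 + 3A^-2 - 2A^2 + 3A^6 - 2A^10 + A^14 - A^18 (w = -2)
1 component over 14 crossings, w = -2
9 Fox colorings among 3^14, |V(-1)| = 15: tricolorable
why: |V(-1)| = 15: so tricolorable, since 3 divides 15


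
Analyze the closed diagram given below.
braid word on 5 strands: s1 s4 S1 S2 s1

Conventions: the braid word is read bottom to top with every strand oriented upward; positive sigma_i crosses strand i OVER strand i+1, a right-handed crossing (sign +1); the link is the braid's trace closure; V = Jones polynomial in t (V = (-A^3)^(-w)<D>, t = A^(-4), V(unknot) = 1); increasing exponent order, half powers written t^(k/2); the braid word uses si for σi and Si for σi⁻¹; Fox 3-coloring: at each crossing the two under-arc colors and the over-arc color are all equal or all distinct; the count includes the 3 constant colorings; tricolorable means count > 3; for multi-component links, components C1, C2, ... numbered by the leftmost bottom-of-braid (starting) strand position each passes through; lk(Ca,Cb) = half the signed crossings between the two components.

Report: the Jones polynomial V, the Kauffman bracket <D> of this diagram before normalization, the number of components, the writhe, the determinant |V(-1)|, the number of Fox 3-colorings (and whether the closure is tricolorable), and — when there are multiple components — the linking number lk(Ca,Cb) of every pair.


V(t) = -t^(-1/2) - t^(1/2)
bracket: A + A^5, w = +1
2 components, writhe +1, over 5 crossings
lk(C1,C2) = 0
det 0, colorings 9 of 3^5 — tricolorable
observation: |V(-1)| = 0: so tricolorable, since 3 divides 0


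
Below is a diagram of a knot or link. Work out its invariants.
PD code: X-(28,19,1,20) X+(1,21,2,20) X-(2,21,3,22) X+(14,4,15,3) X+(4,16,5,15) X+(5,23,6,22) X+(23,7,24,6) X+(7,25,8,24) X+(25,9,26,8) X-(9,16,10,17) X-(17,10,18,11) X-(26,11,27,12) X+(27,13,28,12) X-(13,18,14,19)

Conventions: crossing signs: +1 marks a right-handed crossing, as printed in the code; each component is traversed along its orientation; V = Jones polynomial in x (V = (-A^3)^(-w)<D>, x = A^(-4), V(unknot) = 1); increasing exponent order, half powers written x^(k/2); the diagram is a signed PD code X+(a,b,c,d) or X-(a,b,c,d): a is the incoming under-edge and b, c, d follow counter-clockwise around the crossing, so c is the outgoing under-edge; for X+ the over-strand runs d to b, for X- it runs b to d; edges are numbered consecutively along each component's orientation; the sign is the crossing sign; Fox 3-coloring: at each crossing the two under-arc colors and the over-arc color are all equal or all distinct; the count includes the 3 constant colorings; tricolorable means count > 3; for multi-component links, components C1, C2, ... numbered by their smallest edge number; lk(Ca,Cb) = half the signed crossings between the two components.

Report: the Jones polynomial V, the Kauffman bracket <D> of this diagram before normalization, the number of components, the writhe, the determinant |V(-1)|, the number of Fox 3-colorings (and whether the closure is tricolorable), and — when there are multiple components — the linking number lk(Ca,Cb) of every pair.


V(x) = -x^-2 + 2x^-1 - 3 + 5x - 4x^2 + 5x^3 - 4x^4 + 2x^5 - x^6
bracket: -A^-18 + 2A^-14 - 4A^-10 + 5A^-6 - 4A^-2 + 5A^2 - 3A^6 + 2A^10 - A^14, w = +2
1 component, writhe +2, over 14 crossings
det 27, colorings 9 of 3^14 — tricolorable
observation: |V(-1)| = 27: so tricolorable, since 3 divides 27


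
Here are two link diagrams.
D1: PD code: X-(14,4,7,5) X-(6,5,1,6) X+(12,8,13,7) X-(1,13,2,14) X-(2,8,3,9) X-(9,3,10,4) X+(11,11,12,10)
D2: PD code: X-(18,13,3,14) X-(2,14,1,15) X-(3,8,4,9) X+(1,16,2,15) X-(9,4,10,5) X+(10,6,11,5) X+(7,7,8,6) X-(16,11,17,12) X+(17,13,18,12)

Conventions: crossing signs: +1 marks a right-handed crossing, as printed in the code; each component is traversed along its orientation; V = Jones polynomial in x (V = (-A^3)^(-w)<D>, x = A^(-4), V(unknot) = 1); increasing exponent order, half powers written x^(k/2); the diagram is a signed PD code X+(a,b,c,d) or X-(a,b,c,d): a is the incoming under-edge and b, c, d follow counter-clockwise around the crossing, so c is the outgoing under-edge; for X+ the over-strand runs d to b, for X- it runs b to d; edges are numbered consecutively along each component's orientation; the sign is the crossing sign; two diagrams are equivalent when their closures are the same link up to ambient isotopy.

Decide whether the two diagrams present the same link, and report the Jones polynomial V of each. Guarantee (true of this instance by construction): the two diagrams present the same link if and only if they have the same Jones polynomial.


equivalent: no
D1 (bracket A^-7 - A^-3 + A + A^9; 7 crossings at w = -3): V = -x^(-9/2) - x^(-5/2) + x^(-3/2) - x^(-1/2)
V(D2) = -x^(-1/2) - x^(1/2)  [9 crossings, <D> = A^-5 + A^-1, w = -1]
observation: comparing 2 Jones polynomials yields 2 groups


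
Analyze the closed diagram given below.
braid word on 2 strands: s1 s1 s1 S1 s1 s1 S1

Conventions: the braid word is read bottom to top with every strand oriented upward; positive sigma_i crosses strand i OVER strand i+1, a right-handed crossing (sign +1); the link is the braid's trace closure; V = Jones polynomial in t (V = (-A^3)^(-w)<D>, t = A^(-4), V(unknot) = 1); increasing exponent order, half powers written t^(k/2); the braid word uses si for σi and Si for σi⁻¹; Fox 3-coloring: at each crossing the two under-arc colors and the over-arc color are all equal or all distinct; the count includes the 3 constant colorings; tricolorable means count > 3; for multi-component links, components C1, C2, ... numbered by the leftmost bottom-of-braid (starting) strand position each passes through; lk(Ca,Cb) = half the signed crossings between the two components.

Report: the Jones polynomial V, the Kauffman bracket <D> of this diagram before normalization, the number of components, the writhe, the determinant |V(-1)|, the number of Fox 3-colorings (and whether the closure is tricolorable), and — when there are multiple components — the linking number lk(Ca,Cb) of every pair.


Jones polynomial: V(t) = t + t^3 - t^4
<D> = A^-7 - A^-3 - A^5; writhe +3
components 1, writhe +3 (7 crossings)
3-colorings: 9 of 3^7, det 3 — tricolorable
note: a (2,3) torus form — a single generator 3 times


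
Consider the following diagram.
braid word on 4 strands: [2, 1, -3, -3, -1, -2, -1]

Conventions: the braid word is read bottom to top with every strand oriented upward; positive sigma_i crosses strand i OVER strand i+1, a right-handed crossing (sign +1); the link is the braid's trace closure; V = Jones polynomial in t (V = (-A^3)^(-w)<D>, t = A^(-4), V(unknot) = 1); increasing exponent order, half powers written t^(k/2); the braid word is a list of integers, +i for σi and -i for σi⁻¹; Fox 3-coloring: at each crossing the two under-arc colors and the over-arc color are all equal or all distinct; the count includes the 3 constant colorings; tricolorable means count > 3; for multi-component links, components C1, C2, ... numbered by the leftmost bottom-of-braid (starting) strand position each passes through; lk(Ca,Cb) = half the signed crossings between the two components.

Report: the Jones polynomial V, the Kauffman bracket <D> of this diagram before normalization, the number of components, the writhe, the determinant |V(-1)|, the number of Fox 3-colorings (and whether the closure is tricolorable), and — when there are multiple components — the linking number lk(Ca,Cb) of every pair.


V(t) = t^-3 + t^-2 + t^-1 + 1
bracket: -A^-9 - A^-5 - A^-1 - A^3, w = -3
3 components, writhe -3, over 7 crossings
lk(C1,C2) = 0
linking number lk(C1,C3) = -1
lk(C2,C3): 0
det 0, colorings 9 of 3^7 — tricolorable
observation: the 3 component pairs carry total linking -1


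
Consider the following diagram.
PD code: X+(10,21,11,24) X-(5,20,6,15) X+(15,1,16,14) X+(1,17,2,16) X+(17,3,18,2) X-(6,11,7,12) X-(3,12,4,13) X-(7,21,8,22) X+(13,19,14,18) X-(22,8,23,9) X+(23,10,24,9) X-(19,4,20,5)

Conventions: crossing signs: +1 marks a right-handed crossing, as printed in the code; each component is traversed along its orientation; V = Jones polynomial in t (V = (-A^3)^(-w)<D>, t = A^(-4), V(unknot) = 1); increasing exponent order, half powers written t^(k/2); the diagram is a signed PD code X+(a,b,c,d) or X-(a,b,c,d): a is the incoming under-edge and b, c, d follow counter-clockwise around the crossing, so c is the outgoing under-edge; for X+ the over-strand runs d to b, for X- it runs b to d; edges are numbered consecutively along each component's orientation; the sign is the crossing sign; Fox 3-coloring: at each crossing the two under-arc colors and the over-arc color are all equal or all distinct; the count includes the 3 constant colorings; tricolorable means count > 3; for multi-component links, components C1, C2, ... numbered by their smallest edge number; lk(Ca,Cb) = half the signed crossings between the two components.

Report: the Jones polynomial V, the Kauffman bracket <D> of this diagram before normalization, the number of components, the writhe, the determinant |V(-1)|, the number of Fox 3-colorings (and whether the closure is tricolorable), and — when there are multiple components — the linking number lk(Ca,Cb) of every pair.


V = -t^-3 + t^-2 + 2 + t + t^3 - t^4 + t^5
<D> = A^-20 - A^-16 + A^-12 + A^-4 + 2 + A^8 - A^12 (w = 0)
3 components over 12 crossings, w = 0
lk(C1,C2): +1
lk(C1,C3) = 0
linking number lk(C2,C3) = 0
27 Fox colorings among 3^12, |V(-1)| = 0: tricolorable
why: w = 0 (over 12 crossings) is diagram-only; (-A^3)^(0) removes it from V


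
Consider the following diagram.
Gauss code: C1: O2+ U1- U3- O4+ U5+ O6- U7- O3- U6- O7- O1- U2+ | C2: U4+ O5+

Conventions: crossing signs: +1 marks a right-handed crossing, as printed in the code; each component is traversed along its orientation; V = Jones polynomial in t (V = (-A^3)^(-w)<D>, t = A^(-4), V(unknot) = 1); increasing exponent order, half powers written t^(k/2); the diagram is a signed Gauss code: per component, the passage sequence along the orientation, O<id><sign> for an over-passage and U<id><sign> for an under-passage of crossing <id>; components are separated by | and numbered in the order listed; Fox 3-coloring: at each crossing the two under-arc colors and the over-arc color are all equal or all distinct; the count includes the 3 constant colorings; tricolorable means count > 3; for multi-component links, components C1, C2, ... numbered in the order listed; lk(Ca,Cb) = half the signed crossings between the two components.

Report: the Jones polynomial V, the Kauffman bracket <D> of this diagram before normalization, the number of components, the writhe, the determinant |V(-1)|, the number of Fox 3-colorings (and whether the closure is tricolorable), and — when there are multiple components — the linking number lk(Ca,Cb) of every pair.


V(t) = t^(-7/2) - t^(-5/2) + t^(-3/2) - 2t^(-1/2) - t^(3/2)
bracket: A^-9 + 2A^-1 - A^3 + A^7 - A^11, w = -1
2 components, writhe -1, over 7 crossings
lk(C1,C2) = +1
det 6, colorings 9 of 3^7 — tricolorable
observation: the span of V is 5, within the link bound 7 + 2 - 1


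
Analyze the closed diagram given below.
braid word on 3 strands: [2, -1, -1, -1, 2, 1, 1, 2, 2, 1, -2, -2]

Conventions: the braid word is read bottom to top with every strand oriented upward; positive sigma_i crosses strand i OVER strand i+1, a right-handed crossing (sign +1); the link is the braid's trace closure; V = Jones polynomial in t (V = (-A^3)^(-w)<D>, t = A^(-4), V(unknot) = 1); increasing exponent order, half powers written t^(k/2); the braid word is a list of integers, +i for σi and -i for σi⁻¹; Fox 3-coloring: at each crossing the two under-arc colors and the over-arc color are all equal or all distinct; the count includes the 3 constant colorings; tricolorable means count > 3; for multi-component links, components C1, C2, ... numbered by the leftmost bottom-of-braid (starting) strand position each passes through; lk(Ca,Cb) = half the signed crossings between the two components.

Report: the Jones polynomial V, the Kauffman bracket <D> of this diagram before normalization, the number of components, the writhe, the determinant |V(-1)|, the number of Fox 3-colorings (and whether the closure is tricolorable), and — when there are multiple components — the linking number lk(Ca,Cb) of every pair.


Jones polynomial: V(t) = -t^-1 + 2 - t + 2t^2 - t^3 + t^4 - t^5
<D> = -A^-14 + A^-10 - A^-6 + 2A^-2 - A^2 + 2A^6 - A^10; writhe +2
components 1, writhe +2 (12 crossings)
3-colorings: 9 of 3^12, det 9 — tricolorable
note: w = +2 shifts under R1 moves; the (-A^3)^(-2) factor cancels that in V


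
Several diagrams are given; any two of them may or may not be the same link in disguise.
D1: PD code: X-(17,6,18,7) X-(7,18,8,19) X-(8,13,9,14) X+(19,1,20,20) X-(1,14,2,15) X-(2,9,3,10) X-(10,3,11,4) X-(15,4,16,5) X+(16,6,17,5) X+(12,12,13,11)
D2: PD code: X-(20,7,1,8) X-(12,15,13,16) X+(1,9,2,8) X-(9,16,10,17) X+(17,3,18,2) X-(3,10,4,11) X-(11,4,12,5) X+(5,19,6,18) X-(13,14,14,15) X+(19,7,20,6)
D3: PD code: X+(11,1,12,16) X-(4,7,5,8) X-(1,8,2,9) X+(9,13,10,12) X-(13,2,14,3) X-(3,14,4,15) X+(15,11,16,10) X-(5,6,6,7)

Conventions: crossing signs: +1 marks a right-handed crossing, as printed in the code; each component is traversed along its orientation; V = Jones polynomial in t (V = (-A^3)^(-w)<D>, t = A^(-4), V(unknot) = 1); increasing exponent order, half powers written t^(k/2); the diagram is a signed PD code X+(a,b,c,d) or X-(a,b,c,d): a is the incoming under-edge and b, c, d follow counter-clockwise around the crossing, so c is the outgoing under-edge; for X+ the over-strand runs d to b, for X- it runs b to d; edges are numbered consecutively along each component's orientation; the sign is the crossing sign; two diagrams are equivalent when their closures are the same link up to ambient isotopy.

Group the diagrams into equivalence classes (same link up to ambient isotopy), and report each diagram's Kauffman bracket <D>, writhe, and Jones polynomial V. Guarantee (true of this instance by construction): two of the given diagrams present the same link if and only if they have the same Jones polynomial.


equivalence classes: {D1} | {D2, D3}
D1 (bracket A^-4 + A^4 - A^8 + A^12 - A^16; 10 crossings at w = -4): V = -t^-7 + t^-6 - t^-5 + t^-4 + t^-2
D2 (bracket -A^-18 + 2A^-14 - 2A^-10 + 3A^-6 - 2A^-2 + 2A^2 - A^6; 10 crossings at w = -2): V = -t^-3 + 2t^-2 - 2t^-1 + 3 - 2t + 2t^2 - t^3
V(D3) = -t^-3 + 2t^-2 - 2t^-1 + 3 - 2t + 2t^2 - t^3  (w -2, c 8, <D> = -A^-18 + 2A^-14 - 2A^-10 + 3A^-6 - 2A^-2 + 2A^2 - A^6)
observation: 2 classes among 3 diagrams; unequal V(t) rules out equality


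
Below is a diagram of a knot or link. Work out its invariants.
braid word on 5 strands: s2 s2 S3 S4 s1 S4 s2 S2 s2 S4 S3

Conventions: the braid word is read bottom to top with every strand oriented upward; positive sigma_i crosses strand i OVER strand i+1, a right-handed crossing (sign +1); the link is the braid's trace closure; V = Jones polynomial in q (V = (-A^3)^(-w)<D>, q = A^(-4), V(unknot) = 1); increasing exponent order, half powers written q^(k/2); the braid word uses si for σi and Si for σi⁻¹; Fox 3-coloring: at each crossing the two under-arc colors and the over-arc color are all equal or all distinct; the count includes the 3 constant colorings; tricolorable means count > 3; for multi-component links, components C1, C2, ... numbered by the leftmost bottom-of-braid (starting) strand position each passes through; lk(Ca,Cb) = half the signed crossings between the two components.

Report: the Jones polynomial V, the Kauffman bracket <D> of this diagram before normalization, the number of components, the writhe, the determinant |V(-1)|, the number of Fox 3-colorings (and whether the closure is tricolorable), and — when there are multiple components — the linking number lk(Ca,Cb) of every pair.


V(q) = q^(-11/2) - 2q^(-9/2) + 3q^(-7/2) - 4q^(-5/2) + 4q^(-3/2) - 5q^(-1/2) + 2q^(1/2) - 2q^(3/2) + q^(5/2)
bracket: -A^-13 + 2A^-9 - 2A^-5 + 5A^-1 - 4A^3 + 4A^7 - 3A^11 + 2A^15 - A^19, w = -1
2 components, writhe -1, over 11 crossings
lk(C1,C2) = 0
det 24, colorings 9 of 3^11 — tricolorable
observation: the 1 component pair carries total linking 0


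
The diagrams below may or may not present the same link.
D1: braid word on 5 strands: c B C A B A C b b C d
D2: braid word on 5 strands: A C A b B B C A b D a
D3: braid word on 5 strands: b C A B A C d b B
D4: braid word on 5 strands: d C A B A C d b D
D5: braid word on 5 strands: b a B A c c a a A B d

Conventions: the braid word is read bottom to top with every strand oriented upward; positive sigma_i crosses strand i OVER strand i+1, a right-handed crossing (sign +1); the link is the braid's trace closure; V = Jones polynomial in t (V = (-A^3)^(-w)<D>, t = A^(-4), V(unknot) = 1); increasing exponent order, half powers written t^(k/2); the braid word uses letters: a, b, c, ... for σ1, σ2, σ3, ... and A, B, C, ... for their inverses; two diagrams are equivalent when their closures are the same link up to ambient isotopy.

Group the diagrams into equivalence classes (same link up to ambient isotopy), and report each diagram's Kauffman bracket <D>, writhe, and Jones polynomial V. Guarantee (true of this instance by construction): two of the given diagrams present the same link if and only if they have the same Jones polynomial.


equivalence classes: {D1, D2, D3, D4} | {D5}
D1 (bracket A^-7 - A^-3 + A + A^9; 11 crossings at w = -3): V = -t^(-9/2) - t^(-5/2) + t^(-3/2) - t^(-1/2)
D2 (bracket A^-13 - A^-9 + A^-5 + A^3; 11 crossings at w = -5): V = -t^(-9/2) - t^(-5/2) + t^(-3/2) - t^(-1/2)
D3 (bracket A^-7 - A^-3 + A + A^9; 9 crossings at w = -3): V = -t^(-9/2) - t^(-5/2) + t^(-3/2) - t^(-1/2)
D4 (bracket A^-7 - A^-3 + A + A^9; 9 crossings at w = -3): V = -t^(-9/2) - t^(-5/2) + t^(-3/2) - t^(-1/2)
V(D5) = -t^(1/2) - t^(5/2)  [11 crossings, <D> = A^-1 + A^7, w = +3]
observation: comparing 5 Jones polynomials yields 2 groups


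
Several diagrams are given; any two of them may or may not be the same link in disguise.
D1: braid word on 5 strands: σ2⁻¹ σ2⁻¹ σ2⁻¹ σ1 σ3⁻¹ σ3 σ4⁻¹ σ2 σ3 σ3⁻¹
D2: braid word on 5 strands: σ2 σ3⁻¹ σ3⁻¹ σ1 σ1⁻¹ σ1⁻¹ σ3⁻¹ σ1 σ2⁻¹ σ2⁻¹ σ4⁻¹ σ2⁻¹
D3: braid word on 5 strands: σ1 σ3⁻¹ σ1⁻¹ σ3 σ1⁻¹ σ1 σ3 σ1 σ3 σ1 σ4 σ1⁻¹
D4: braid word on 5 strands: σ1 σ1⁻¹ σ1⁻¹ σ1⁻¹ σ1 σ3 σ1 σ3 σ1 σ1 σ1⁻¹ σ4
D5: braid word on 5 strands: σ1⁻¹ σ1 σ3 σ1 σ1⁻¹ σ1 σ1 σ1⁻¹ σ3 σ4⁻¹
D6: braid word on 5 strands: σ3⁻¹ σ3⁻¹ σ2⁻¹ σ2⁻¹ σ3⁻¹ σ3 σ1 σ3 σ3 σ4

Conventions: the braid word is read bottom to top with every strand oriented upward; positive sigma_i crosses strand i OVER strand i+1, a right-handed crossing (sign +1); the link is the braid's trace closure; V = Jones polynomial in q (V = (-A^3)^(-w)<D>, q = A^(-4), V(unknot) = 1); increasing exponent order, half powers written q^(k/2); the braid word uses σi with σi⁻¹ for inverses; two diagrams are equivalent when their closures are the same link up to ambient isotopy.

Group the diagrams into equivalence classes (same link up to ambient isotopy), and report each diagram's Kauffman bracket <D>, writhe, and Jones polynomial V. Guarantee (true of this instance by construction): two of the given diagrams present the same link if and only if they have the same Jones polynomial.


classes: {D1, D6} | {D2} | {D3, D4, D5}
V(D1) = q^-3 + q^-2 + q^-1 + 1  [10 crossings, <D> = A^-6 + A^-2 + A^2 + A^6, w = -2]
V(D2) = -q^-7 + q^-4 + 2q^-3 + q^-2 + q^-1  [12 crossings, <D> = A^-14 + A^-10 + 2A^-6 + A^-2 - A^10, w = -6]
D3 (bracket 1 + A^4 + A^8 + A^12; 12 crossings at w = +4): V = 1 + q + q^2 + q^3
V(D4) = 1 + q + q^2 + q^3  (w +4, c 12, <D> = 1 + A^4 + A^8 + A^12)
V(D5) = 1 + q + q^2 + q^3  (w +2, c 10, <D> = A^-6 + A^-2 + A^2 + A^6)
V(D6) = q^-3 + q^-2 + q^-1 + 1  (w 0, c 10, <D> = 1 + A^4 + A^8 + A^12)
insight: V(q) takes 3 values over 6 diagrams, fixing the grouping


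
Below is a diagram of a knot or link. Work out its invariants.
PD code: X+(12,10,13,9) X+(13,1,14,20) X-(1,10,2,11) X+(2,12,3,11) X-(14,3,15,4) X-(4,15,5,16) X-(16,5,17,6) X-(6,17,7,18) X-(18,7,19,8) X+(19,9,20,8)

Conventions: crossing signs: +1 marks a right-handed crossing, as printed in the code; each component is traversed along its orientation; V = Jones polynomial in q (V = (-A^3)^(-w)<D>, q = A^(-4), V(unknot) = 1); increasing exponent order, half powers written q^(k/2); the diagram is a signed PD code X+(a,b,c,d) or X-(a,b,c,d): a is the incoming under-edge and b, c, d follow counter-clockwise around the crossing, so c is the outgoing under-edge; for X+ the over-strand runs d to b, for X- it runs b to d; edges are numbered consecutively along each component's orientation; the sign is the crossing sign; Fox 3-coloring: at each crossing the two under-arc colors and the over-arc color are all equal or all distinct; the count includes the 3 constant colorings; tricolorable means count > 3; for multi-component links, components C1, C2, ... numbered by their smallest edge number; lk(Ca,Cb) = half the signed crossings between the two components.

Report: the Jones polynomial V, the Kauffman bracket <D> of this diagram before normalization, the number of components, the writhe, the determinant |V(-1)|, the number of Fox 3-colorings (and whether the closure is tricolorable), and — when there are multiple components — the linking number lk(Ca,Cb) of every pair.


V = -q^-4 + q^-3 + q^-1
<D> = A^-2 + A^6 - A^10 (w = -2)
1 component over 10 crossings, w = -2
9 Fox colorings among 3^10, |V(-1)| = 3: tricolorable
why: w = -2 shifts under R1 moves; the (-A^3)^(2) factor cancels that in V


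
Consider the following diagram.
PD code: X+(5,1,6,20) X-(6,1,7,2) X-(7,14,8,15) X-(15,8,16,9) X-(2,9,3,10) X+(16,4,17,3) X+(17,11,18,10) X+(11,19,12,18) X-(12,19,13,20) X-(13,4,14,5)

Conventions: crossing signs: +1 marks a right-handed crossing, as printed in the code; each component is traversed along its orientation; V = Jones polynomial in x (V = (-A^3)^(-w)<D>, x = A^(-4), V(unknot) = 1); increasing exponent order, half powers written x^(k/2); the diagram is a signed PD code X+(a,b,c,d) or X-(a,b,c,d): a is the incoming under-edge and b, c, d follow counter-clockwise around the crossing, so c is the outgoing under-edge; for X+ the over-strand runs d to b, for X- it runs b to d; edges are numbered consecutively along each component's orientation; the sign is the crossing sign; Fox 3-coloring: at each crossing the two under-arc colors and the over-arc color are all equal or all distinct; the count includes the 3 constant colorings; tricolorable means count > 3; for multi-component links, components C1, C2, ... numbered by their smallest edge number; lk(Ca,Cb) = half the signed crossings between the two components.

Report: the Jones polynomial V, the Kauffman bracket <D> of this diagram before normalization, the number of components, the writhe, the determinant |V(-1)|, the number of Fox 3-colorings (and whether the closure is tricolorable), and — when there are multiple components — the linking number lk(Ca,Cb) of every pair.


Jones polynomial: V(x) = -x^-4 + x^-3 + x^-1
<D> = A^-2 + A^6 - A^10; writhe -2
components 1, writhe -2 (10 crossings)
3-colorings: 9 of 3^10, det 3 — tricolorable
note: V spans 3 powers of x: at least 3 crossings in any diagram


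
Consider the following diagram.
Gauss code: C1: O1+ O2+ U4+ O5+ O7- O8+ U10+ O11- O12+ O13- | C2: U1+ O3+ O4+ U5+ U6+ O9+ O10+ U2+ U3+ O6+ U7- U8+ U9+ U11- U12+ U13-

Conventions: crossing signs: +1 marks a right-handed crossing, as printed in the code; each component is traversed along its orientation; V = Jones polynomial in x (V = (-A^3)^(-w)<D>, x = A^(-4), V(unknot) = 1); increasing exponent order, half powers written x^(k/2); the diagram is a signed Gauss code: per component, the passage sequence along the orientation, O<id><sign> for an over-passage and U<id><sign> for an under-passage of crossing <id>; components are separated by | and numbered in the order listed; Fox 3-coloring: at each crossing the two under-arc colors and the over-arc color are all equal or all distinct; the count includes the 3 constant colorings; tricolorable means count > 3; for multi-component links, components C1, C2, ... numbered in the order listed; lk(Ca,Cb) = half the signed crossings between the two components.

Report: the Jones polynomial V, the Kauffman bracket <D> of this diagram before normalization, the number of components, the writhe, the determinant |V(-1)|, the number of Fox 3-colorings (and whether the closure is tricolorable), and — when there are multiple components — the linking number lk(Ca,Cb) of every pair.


Jones polynomial: V(x) = -x^(5/2) - x^(9/2) - x^(13/2) + x^(15/2)
<D> = -A^-9 + A^-5 + A^3 + A^11; writhe +7
components 2, writhe +7 (13 crossings)
linking number lk(C1,C2) = +2
3-colorings: 3 of 3^13, det 4 — not tricolorable
note: |V(-1)| = 4: so not tricolorable, since 3 does not divide 4


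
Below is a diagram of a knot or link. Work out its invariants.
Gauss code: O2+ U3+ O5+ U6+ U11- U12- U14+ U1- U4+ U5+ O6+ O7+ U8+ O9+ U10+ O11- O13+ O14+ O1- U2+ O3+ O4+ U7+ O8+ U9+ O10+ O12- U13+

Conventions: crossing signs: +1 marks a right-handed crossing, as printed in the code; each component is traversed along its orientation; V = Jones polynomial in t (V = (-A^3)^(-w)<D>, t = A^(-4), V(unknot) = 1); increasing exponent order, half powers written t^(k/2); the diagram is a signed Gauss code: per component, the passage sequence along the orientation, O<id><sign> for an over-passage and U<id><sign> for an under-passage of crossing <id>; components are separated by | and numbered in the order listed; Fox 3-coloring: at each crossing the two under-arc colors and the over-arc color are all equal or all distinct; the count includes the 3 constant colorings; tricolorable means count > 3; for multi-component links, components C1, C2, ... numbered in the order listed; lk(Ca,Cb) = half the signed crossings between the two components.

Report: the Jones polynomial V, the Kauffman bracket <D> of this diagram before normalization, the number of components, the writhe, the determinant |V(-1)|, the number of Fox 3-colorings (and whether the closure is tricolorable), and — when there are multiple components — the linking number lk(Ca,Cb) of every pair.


V = t^3 + t^5 - t^6 + t^7 - t^8 + t^9 - t^10
<D> = -A^-16 + A^-12 - A^-8 + A^-4 - 1 + A^4 + A^12 (w = +8)
1 component over 14 crossings, w = +8
3 Fox colorings among 3^14, |V(-1)| = 7: not tricolorable
why: the span of V is 7, forcing >= 7 crossings in any diagram


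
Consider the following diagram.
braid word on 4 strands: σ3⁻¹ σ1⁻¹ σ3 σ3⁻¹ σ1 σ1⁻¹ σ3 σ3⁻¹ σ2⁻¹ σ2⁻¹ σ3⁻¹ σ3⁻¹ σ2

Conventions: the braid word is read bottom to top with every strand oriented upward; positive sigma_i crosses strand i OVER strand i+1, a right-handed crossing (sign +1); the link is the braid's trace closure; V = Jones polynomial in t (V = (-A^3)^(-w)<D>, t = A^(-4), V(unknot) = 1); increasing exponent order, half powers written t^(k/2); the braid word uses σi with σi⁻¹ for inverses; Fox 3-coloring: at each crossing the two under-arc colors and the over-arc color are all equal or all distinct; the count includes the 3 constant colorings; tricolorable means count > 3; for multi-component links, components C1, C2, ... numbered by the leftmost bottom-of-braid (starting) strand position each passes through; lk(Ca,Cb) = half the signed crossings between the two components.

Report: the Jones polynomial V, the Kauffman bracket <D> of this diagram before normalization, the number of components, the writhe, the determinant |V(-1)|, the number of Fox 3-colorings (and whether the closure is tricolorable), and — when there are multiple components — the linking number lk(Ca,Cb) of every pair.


Jones polynomial: V(t) = -t^-6 + t^-5 - t^-4 + 2t^-3 - t^-2 + t^-1
<D> = -A^-11 + A^-7 - 2A^-3 + A - A^5 + A^9; writhe -5
components 1, writhe -5 (13 crossings)
3-colorings: 3 of 3^13, det 7 — not tricolorable
note: V spans 5 powers of t: at least 5 crossings in any diagram
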